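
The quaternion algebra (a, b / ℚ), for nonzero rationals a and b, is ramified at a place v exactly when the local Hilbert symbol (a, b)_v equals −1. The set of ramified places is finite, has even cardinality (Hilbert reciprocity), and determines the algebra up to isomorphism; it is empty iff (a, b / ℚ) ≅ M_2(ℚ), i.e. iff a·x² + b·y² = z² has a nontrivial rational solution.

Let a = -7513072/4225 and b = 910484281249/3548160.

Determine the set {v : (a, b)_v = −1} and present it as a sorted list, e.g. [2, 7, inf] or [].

(a, b) ≡ (-7, 385) mod (ℚ^×)²; places V = {2, 3, 5, 7, 11, 13, 17, 37, 41, ∞}.
(a,b)_7: α=3, u≡5; β=-1, v≡6 (mod 7); (5|7)=-1, (6|7)=-1; sign (−1)^1·-1^-1·-1^3 = -1.
(a,b)_3: α=0, u≡2; β=-2, v≡1 (mod 3); (2|3)=-1, (1|3)=+1; sign (−1)^0·-1^-2·+1^0 = +1.
(a,b)_∞: sgn(-7)=−, sgn(385)=+, so +1.
(a,b)_13: α=-2, u≡8; β=0, v≡2 (mod 13); (8|13)=-1, (2|13)=-1; sign (−1)^0·-1^0·-1^-2 = +1.
(a,b)_17: α=0, u≡3; β=2, v≡5 (mod 17); (3|17)=-1, (5|17)=-1; sign (−1)^0·-1^2·-1^0 = +1.
(a,b)_11: α=0, u≡5; β=-1, v≡10 (mod 11); (5|11)=+1, (10|11)=-1; sign (−1)^0·+1^-1·-1^0 = +1.
(a,b)_2: α=4, β=-10; u≡1, v≡1 (mod 8); ε(u)ε(v)=0·0, αω(v)=4·0, βω(u)=-10·0; sum ≡ 0  ⇒  +1.
(a,b)_5: α=-2, u≡2; β=-1, v≡2 (mod 5); (2|5)=-1, (2|5)=-1; sign (−1)^0·-1^-1·-1^-2 = -1.
(a,b)_37: α=2, u≡30; β=4, v≡23 (mod 37); (30|37)=+1, (23|37)=-1; sign (−1)^0·+1^4·-1^2 = +1.
(a,b)_41: α=0, u≡7; β=2, v≡1 (mod 41); (7|41)=-1, (1|41)=+1; sign (−1)^0·-1^2·+1^0 = +1.
|Ram(-7, 385)| = 2, even; anisotropic at {5, 7}.

[5, 7]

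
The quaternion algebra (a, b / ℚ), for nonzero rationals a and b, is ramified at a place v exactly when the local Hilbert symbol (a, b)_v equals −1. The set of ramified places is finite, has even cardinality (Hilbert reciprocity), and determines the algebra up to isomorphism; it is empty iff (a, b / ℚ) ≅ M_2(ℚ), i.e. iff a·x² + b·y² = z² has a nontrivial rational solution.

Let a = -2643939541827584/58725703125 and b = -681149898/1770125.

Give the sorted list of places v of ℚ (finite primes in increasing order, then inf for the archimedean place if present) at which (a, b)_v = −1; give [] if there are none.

(a, b) ≡ (-55, -4290) mod (ℚ^×)²; places V = {2, 3, 5, 7, 11, 13, 17, ∞}.
(a,b)_∞: sgn(-55)=−, sgn(-4290)=−, so -1.
(a,b)_13: α=2, u≡1; β=1, v≡7 (mod 13); (1|13)=+1, (7|13)=-1; sign (−1)^0·+1^1·-1^2 = +1.
(a,b)_5: α=-7, u≡4; β=-3, v≡2 (mod 5); (4|5)=+1, (2|5)=-1; sign (−1)^0·+1^-3·-1^-7 = -1.
(a,b)_7: α=2, u≡1; β=-2, v≡1 (mod 7); (1|7)=+1, (1|7)=+1; sign (−1)^0·+1^-2·+1^2 = +1.
(a,b)_17: α=-4, u≡15; β=-2, v≡10 (mod 17); (15|17)=+1, (10|17)=-1; sign (−1)^0·+1^-2·-1^-4 = +1.
(a,b)_3: α=-2, u≡2; β=9, v≡1 (mod 3); (2|3)=-1, (1|3)=+1; sign (−1)^0·-1^9·+1^-2 = -1.
(a,b)_2: α=14, β=1; u≡1, v≡7 (mod 8); ε(u)ε(v)=0·1, αω(v)=14·0, βω(u)=1·0; sum ≡ 0  ⇒  +1.
(a,b)_11: α=7, u≡10; β=3, v≡10 (mod 11); (10|11)=-1, (10|11)=-1; sign (−1)^1·-1^3·-1^7 = -1.
(-55, -4290 / ℚ) ramifies at {3, 5, 11, ∞}: a division algebra.

[3, 5, 11, inf]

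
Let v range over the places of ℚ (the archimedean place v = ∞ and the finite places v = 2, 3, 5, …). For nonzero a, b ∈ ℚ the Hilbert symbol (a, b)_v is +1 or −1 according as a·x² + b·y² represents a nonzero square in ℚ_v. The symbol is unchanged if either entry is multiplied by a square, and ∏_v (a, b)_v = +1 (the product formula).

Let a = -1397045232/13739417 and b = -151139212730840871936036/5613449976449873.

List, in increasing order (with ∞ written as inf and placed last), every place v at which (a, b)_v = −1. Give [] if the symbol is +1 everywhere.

(a, b) ≡ (-9911, -458337) mod (ℚ^×)²; places V = {2, 3, 11, 17, 19, 29, 31, 41, 43, 53, ∞}.
(a,b)_31: α=-2, u≡4; β=-2, v≡15 (mod 31); (4|31)=+1, (15|31)=-1; sign (−1)^0·+1^-2·-1^-2 = +1.
(a,b)_3: α=4, u≡1; β=9, v≡2 (mod 3); (1|3)=+1, (2|3)=-1; sign (−1)^0·+1^9·-1^4 = +1.
(a,b)_17: α=-1, u≡3; β=-3, v≡1 (mod 17); (3|17)=-1, (1|17)=+1; sign (−1)^0·-1^-3·+1^-1 = -1.
(a,b)_43: α=2, u≡2; β=3, v≡19 (mod 43); (2|43)=-1, (19|43)=-1; sign (−1)^0·-1^3·-1^2 = -1.
(a,b)_29: α=-2, u≡13; β=-4, v≡26 (mod 29); (13|29)=+1, (26|29)=-1; sign (−1)^0·+1^-4·-1^-2 = +1.
(a,b)_41: α=0, u≡11; β=-2, v≡20 (mod 41); (11|41)=-1, (20|41)=+1; sign (−1)^0·-1^-2·+1^0 = +1.
(a,b)_11: α=1, u≡4; β=5, v≡3 (mod 11); (4|11)=+1, (3|11)=+1; sign (−1)^1·+1^5·+1^1 = -1.
(a,b)_19: α=0, u≡17; β=1, v≡1 (mod 19); (17|19)=+1, (1|19)=+1; sign (−1)^0·+1^1·+1^0 = +1.
(a,b)_53: α=1, u≡42; β=4, v≡10 (mod 53); (42|53)=+1, (10|53)=+1; sign (−1)^0·+1^4·+1^1 = +1.
(a,b)_2: α=4, β=2; u≡1, v≡7 (mod 8); ε(u)ε(v)=0·1, αω(v)=4·0, βω(u)=2·0; sum ≡ 0  ⇒  +1.
(a,b)_∞: sgn(-9911)=−, sgn(-458337)=−, so -1.
Ram(-9911, -458337) = {11, 17, 43, ∞}; no ℚ_11-point on the conic.

[11, 17, 43, inf]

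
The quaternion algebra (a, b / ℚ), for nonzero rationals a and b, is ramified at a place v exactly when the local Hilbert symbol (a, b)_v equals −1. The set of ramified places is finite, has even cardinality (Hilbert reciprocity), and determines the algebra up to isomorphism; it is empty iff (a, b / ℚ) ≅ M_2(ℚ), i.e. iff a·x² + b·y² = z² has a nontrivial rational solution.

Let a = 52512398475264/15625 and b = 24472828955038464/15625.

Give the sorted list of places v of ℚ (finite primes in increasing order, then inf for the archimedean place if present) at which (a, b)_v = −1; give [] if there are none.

[13, 17]

Mod squares: a ≡ 89726, b ≡ 91. Check v ∈ {∞, 2, 3, 5, 7, 11, 13, 17, 29}.
v=5: a=5^-6·(≡4), b=5^-6·(≡4) mod 5; (4|5)=+1, (4|5)=+1; (−1)^{-6·-6·2}·(+1)^-6·(+1)^-6 = +1.
v=2: v_2(a)=15, v_2(b)=8; units ≡ 7, 3 (mod 8); ε·ε+αω+βω = 1·1+15·1+8·0 ≡ 0  ⇒  (a,b)_2 = +1.
v=3: a=3^6·(≡2), b=3^6·(≡1) mod 3; (2|3)=-1, (1|3)=+1; (−1)^{6·6·1}·(-1)^6·(+1)^6 = +1.
v=13: a=13^1·(≡1), b=13^1·(≡2) mod 13; (1|13)=+1, (2|13)=-1; (−1)^{1·1·6}·(+1)^1·(-1)^1 = -1.
v=29: a=29^1·(≡25), b=29^2·(≡20) mod 29; (25|29)=+1, (20|29)=+1; (−1)^{1·2·14}·(+1)^2·(+1)^1 = +1.
v=17: a=17^1·(≡4), b=17^2·(≡5) mod 17; (4|17)=+1, (5|17)=-1; (−1)^{1·2·8}·(+1)^2·(-1)^1 = -1.
v=∞: 89726 > 0 and 91 > 0  ⇒  (a,b)_∞ = +1.
v=11: a=11^0·(≡7), b=11^2·(≡9) mod 11; (7|11)=-1, (9|11)=+1; (−1)^{0·2·5}·(-1)^2·(+1)^0 = +1.
v=7: a=7^3·(≡4), b=7^3·(≡5) mod 7; (4|7)=+1, (5|7)=-1; (−1)^{3·3·3}·(+1)^3·(-1)^3 = +1.
Ram(89726, 91) = {13, 17}; no ℚ_13-point on the conic.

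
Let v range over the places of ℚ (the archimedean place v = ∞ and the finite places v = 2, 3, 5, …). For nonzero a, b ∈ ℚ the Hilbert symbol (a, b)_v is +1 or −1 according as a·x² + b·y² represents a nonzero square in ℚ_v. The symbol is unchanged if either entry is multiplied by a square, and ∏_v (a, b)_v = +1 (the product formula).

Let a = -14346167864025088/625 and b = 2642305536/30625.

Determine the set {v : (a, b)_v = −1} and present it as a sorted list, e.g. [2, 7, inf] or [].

[2, 29]

Mod squares: a ≡ -598, b ≡ 754. Check v ∈ {∞, 2, 3, 5, 7, 13, 23, 29}.
v=7: a=7^2·(≡2), b=7^-2·(≡5) mod 7; (2|7)=+1, (5|7)=-1; (−1)^{2·-2·3}·(+1)^-2·(-1)^2 = +1.
v=29: a=29^4·(≡19), b=29^1·(≡15) mod 29; (19|29)=-1, (15|29)=-1; (−1)^{4·1·14}·(-1)^1·(-1)^4 = -1.
v=5: a=5^-4·(≡2), b=5^-4·(≡4) mod 5; (2|5)=-1, (4|5)=+1; (−1)^{-4·-4·2}·(-1)^-4·(+1)^-4 = +1.
v=2: v_2(a)=13, v_2(b)=9; units ≡ 5, 1 (mod 8); ε·ε+αω+βω = 0·0+13·0+9·1 ≡ 1  ⇒  (a,b)_2 = -1.
v=3: a=3^0·(≡2), b=3^4·(≡1) mod 3; (2|3)=-1, (1|3)=+1; (−1)^{0·4·1}·(-1)^4·(+1)^0 = +1.
v=∞: -598 < 0 and 754 > 0  ⇒  (a,b)_∞ = +1.
v=13: a=13^3·(≡11), b=13^3·(≡11) mod 13; (11|13)=-1, (11|13)=-1; (−1)^{3·3·6}·(-1)^3·(-1)^3 = +1.
v=23: a=23^1·(≡11), b=23^0·(≡18) mod 23; (11|23)=-1, (18|23)=+1; (−1)^{1·0·11}·(-1)^0·(+1)^1 = +1.
(-598, 754 / ℚ) ramifies at {2, 29}: a division algebra.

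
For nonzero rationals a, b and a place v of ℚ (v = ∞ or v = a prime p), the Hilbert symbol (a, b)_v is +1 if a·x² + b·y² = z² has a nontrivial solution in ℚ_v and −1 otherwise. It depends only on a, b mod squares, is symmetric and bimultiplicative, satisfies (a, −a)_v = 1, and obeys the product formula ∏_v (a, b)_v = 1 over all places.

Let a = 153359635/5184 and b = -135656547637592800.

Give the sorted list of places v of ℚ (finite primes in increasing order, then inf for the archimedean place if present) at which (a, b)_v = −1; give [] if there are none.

(a, b) ≡ (1267435, -5278) mod (ℚ^×)²; places V = {2, 3, 5, 7, 11, 13, 17, 29, 31, 37, ∞}.
(a,b)_3: α=-4, u≡1; β=0, v≡2 (mod 3); (1|3)=+1, (2|3)=-1; sign (−1)^0·+1^0·-1^-4 = +1.
(a,b)_17: α=1, u≡14; β=2, v≡1 (mod 17); (14|17)=-1, (1|17)=+1; sign (−1)^0·-1^2·+1^1 = +1.
(a,b)_13: α=1, u≡11; β=3, v≡9 (mod 13); (11|13)=-1, (9|13)=+1; sign (−1)^0·-1^3·+1^1 = -1.
(a,b)_∞: sgn(1267435)=+, sgn(-5278)=−, so +1.
(a,b)_5: α=1, u≡3; β=2, v≡3 (mod 5); (3|5)=-1, (3|5)=-1; sign (−1)^0·-1^2·-1^1 = -1.
(a,b)_37: α=1, u≡1; β=2, v≡17 (mod 37); (1|37)=+1, (17|37)=-1; sign (−1)^0·+1^2·-1^1 = -1.
(a,b)_7: α=0, u≡4; β=1, v≡4 (mod 7); (4|7)=+1, (4|7)=+1; sign (−1)^0·+1^1·+1^0 = +1.
(a,b)_31: α=1, u≡15; β=2, v≡29 (mod 31); (15|31)=-1, (29|31)=-1; sign (−1)^0·-1^2·-1^1 = -1.
(a,b)_29: α=0, u≡3; β=1, v≡18 (mod 29); (3|29)=-1, (18|29)=-1; sign (−1)^0·-1^1·-1^0 = -1.
(a,b)_2: α=-6, β=5; u≡3, v≡1 (mod 8); ε(u)ε(v)=1·0, αω(v)=-6·0, βω(u)=5·1; sum ≡ 1  ⇒  -1.
(a,b)_11: α=2, u≡5; β=0, v≡6 (mod 11); (5|11)=+1, (6|11)=-1; sign (−1)^0·+1^0·-1^2 = +1.
|Ram(1267435, -5278)| = 6, even; anisotropic at {2, 5, 13, 29, 31, 37}.

[2, 5, 13, 29, 31, 37]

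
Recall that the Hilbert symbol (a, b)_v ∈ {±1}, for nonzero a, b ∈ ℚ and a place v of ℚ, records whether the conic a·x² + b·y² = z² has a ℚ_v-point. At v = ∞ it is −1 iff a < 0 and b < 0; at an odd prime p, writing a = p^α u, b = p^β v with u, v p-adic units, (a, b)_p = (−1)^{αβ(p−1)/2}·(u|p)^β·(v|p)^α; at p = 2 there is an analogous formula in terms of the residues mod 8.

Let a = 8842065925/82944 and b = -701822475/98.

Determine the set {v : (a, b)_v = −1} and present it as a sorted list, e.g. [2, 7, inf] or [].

(a, b) ≡ (493, -693158) mod (ℚ^×)²; places V = {2, 3, 5, 7, 11, 17, 19, 29, 37, ∞}.
(a,b)_17: α=1, u≡14; β=1, v≡2 (mod 17); (14|17)=-1, (2|17)=+1; sign (−1)^0·-1^1·+1^1 = -1.
(a,b)_19: α=0, u≡8; β=1, v≡9 (mod 19); (8|19)=-1, (9|19)=+1; sign (−1)^0·-1^1·+1^0 = -1.
(a,b)_3: α=-4, u≡1; β=4, v≡1 (mod 3); (1|3)=+1, (1|3)=+1; sign (−1)^0·+1^4·+1^-4 = +1.
(a,b)_11: α=4, u≡9; β=0, v≡2 (mod 11); (9|11)=+1, (2|11)=-1; sign (−1)^0·+1^0·-1^4 = +1.
(a,b)_5: α=2, u≡3; β=2, v≡2 (mod 5); (3|5)=-1, (2|5)=-1; sign (−1)^0·-1^2·-1^2 = +1.
(a,b)_7: α=2, u≡6; β=-2, v≡5 (mod 7); (6|7)=-1, (5|7)=-1; sign (−1)^0·-1^-2·-1^2 = +1.
(a,b)_37: α=0, u≡1; β=1, v≡21 (mod 37); (1|37)=+1, (21|37)=+1; sign (−1)^0·+1^1·+1^0 = +1.
(a,b)_2: α=-10, β=-1; u≡5, v≡5 (mod 8); ε(u)ε(v)=0·0, αω(v)=-10·1, βω(u)=-1·1; sum ≡ 1  ⇒  -1.
(a,b)_29: α=1, u≡26; β=1, v≡4 (mod 29); (26|29)=-1, (4|29)=+1; sign (−1)^0·-1^1·+1^1 = -1.
(a,b)_∞: sgn(493)=+, sgn(-693158)=−, so +1.
(493, -693158 / ℚ) ramifies at {2, 17, 19, 29}: a division algebra.

[2, 17, 19, 29]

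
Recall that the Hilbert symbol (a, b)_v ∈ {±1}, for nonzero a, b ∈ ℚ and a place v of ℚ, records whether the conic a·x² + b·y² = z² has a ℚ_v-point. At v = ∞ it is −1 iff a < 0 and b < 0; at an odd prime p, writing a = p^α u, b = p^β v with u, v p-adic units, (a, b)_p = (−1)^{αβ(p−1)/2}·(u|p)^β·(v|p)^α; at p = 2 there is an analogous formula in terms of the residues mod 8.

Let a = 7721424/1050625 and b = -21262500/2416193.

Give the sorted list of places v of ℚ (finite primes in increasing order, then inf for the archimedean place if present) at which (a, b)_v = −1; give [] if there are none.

[3, 17]

Mod squares: a ≡ 29, b ≡ -1785. Check v ∈ {∞, 2, 3, 5, 7, 13, 17, 29, 41, 43}.
v=17: a=17^0·(≡3), b=17^-1·(≡7) mod 17; (3|17)=-1, (7|17)=-1; (−1)^{0·-1·8}·(-1)^-1·(-1)^0 = -1.
v=43: a=43^2·(≡8), b=43^0·(≡36) mod 43; (8|43)=-1, (36|43)=+1; (−1)^{2·0·21}·(-1)^0·(+1)^2 = +1.
v=5: a=5^-4·(≡4), b=5^5·(≡2) mod 5; (4|5)=+1, (2|5)=-1; (−1)^{-4·5·2}·(+1)^5·(-1)^-4 = +1.
v=∞: 29 > 0 and -1785 < 0  ⇒  (a,b)_∞ = +1.
v=41: a=41^-2·(≡14), b=41^0·(≡12) mod 41; (14|41)=-1, (12|41)=-1; (−1)^{-2·0·20}·(-1)^0·(-1)^-2 = +1.
v=13: a=13^0·(≡12), b=13^-2·(≡4) mod 13; (12|13)=+1, (4|13)=+1; (−1)^{0·-2·6}·(+1)^-2·(+1)^0 = +1.
v=29: a=29^1·(≡5), b=29^-2·(≡5) mod 29; (5|29)=+1, (5|29)=+1; (−1)^{1·-2·14}·(+1)^-2·(+1)^1 = +1.
v=7: a=7^0·(≡2), b=7^1·(≡1) mod 7; (2|7)=+1, (1|7)=+1; (−1)^{0·1·3}·(+1)^1·(+1)^0 = +1.
v=2: v_2(a)=4, v_2(b)=2; units ≡ 5, 7 (mod 8); ε·ε+αω+βω = 0·1+4·0+2·1 ≡ 0  ⇒  (a,b)_2 = +1.
v=3: a=3^2·(≡2), b=3^5·(≡2) mod 3; (2|3)=-1, (2|3)=-1; (−1)^{2·5·1}·(-1)^5·(-1)^2 = -1.
Ram(29, -1785) = {3, 17}; no ℚ_3-point on the conic.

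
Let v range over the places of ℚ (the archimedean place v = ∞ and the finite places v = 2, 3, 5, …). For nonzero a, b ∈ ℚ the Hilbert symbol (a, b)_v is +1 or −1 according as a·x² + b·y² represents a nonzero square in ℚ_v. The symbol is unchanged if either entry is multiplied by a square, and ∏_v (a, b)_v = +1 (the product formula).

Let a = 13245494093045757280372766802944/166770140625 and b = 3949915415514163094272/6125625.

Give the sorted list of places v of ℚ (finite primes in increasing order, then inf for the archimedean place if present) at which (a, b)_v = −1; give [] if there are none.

(a, b) ≡ (18464561, 15283) mod (ℚ^×)²; places V = {2, 3, 5, 7, 11, 13, 17, 19, 23, 29, 31, 47, ∞}.
(a,b)_2: α=10, β=8; u≡1, v≡3 (mod 8); ε(u)ε(v)=0·1, αω(v)=10·1, βω(u)=8·0; sum ≡ 0  ⇒  +1.
(a,b)_∞: sgn(18464561)=+, sgn(15283)=+, so +1.
(a,b)_7: α=6, u≡6; β=2, v≡1 (mod 7); (6|7)=-1, (1|7)=+1; sign (−1)^0·-1^2·+1^6 = +1.
(a,b)_3: α=-6, u≡2; β=-4, v≡1 (mod 3); (2|3)=-1, (1|3)=+1; sign (−1)^0·-1^-4·+1^-6 = +1.
(a,b)_17: α=4, u≡6; β=3, v≡1 (mod 17); (6|17)=-1, (1|17)=+1; sign (−1)^0·-1^3·+1^4 = -1.
(a,b)_23: α=3, u≡22; β=2, v≡20 (mod 23); (22|23)=-1, (20|23)=-1; sign (−1)^0·-1^2·-1^3 = -1.
(a,b)_19: α=3, u≡9; β=2, v≡9 (mod 19); (9|19)=+1, (9|19)=+1; sign (−1)^0·+1^2·+1^3 = +1.
(a,b)_29: α=1, u≡3; β=1, v≡22 (mod 29); (3|29)=-1, (22|29)=+1; sign (−1)^0·-1^1·+1^1 = -1.
(a,b)_47: α=3, u≡7; β=2, v≡37 (mod 47); (7|47)=+1, (37|47)=+1; sign (−1)^0·+1^2·+1^3 = +1.
(a,b)_13: α=2, u≡5; β=2, v≡11 (mod 13); (5|13)=-1, (11|13)=-1; sign (−1)^0·-1^2·-1^2 = +1.
(a,b)_5: α=-6, u≡1; β=-4, v≡2 (mod 5); (1|5)=+1, (2|5)=-1; sign (−1)^0·+1^-4·-1^-6 = +1.
(a,b)_31: α=1, u≡1; β=1, v≡19 (mod 31); (1|31)=+1, (19|31)=+1; sign (−1)^1·+1^1·+1^1 = -1.
(a,b)_11: α=-4, u≡5; β=-2, v≡3 (mod 11); (5|11)=+1, (3|11)=+1; sign (−1)^0·+1^-2·+1^-4 = +1.
(18464561, 15283 / ℚ) ramifies at {17, 23, 29, 31}: a division algebra.

[17, 23, 29, 31]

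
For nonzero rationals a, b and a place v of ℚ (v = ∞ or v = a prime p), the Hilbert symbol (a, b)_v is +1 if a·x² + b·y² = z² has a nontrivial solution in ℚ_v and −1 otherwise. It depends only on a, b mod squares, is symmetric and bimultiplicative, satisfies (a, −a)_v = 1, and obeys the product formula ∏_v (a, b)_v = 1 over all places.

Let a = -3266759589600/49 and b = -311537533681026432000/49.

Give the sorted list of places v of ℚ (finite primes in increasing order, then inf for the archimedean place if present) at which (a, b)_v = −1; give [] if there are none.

[3, 13, 31, inf]

(a, b) ≡ (-174, -34255) mod (ℚ^×)²; places V = {2, 3, 5, 7, 13, 17, 29, 31, ∞}.
(a,b)_5: α=2, u≡4; β=3, v≡1 (mod 5); (4|5)=+1, (1|5)=+1; sign (−1)^0·+1^3·+1^2 = +1.
(a,b)_3: α=1, u≡2; β=2, v≡2 (mod 3); (2|3)=-1, (2|3)=-1; sign (−1)^0·-1^2·-1^1 = -1.
(a,b)_2: α=5, β=10; u≡1, v≡1 (mod 8); ε(u)ε(v)=0·0, αω(v)=5·0, βω(u)=10·0; sum ≡ 0  ⇒  +1.
(a,b)_∞: sgn(-174)=−, sgn(-34255)=−, so -1.
(a,b)_13: α=2, u≡2; β=3, v≡10 (mod 13); (2|13)=-1, (10|13)=+1; sign (−1)^0·-1^3·+1^2 = -1.
(a,b)_31: α=2, u≡30; β=3, v≡27 (mod 31); (30|31)=-1, (27|31)=-1; sign (−1)^0·-1^3·-1^2 = -1.
(a,b)_17: α=2, u≡8; β=3, v≡1 (mod 17); (8|17)=+1, (1|17)=+1; sign (−1)^0·+1^3·+1^2 = +1.
(a,b)_29: α=1, u≡7; β=2, v≡1 (mod 29); (7|29)=+1, (1|29)=+1; sign (−1)^0·+1^2·+1^1 = +1.
(a,b)_7: α=-2, u≡4; β=-2, v≡3 (mod 7); (4|7)=+1, (3|7)=-1; sign (−1)^0·+1^-2·-1^-2 = +1.
(-174, -34255 / ℚ) ramifies at {3, 13, 31, ∞}: a division algebra.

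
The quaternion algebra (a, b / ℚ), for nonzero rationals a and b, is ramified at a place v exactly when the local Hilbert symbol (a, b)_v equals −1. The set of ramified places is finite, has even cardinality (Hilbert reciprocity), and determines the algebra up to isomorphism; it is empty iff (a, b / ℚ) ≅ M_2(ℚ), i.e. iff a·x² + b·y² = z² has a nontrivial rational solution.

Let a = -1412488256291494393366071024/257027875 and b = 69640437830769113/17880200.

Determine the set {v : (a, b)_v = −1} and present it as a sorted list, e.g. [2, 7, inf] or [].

[2, 23]

(a, b) ≡ (-26565, 90706) mod (ℚ^×)²; places V = {2, 3, 5, 7, 11, 13, 19, 23, 31, ∞}.
(a,b)_23: α=-3, u≡1; β=-2, v≡7 (mod 23); (1|23)=+1, (7|23)=-1; sign (−1)^0·+1^-2·-1^-3 = -1.
(a,b)_2: α=4, β=-3; u≡3, v≡1 (mod 8); ε(u)ε(v)=1·0, αω(v)=4·0, βω(u)=-3·1; sum ≡ 1  ⇒  -1.
(a,b)_19: α=4, u≡16; β=3, v≡9 (mod 19); (16|19)=+1, (9|19)=+1; sign (−1)^0·+1^3·+1^4 = +1.
(a,b)_3: α=1, u≡1; β=0, v≡1 (mod 3); (1|3)=+1, (1|3)=+1; sign (−1)^0·+1^0·+1^1 = +1.
(a,b)_7: α=7, u≡6; β=5, v≡1 (mod 7); (6|7)=-1, (1|7)=+1; sign (−1)^1·-1^5·+1^7 = +1.
(a,b)_11: α=11, u≡9; β=7, v≡7 (mod 11); (9|11)=+1, (7|11)=-1; sign (−1)^1·+1^7·-1^11 = +1.
(a,b)_∞: sgn(-26565)=−, sgn(90706)=+, so +1.
(a,b)_5: α=-3, u≡2; β=-2, v≡1 (mod 5); (2|5)=-1, (1|5)=+1; sign (−1)^0·-1^-2·+1^-3 = +1.
(a,b)_13: α=-2, u≡6; β=-2, v≡8 (mod 13); (6|13)=-1, (8|13)=-1; sign (−1)^0·-1^-2·-1^-2 = +1.
(a,b)_31: α=2, u≡2; β=1, v≡26 (mod 31); (2|31)=+1, (26|31)=-1; sign (−1)^0·+1^1·-1^2 = +1.
(-26565, 90706 / ℚ) ramifies at {2, 23}: a division algebra.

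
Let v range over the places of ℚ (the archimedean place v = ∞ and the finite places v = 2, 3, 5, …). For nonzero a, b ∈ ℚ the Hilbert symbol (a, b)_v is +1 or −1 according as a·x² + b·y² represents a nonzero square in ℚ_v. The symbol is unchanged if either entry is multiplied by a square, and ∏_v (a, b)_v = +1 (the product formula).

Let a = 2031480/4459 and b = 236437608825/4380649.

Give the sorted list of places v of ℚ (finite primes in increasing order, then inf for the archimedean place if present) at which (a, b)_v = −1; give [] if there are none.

(a, b) ≡ (570570, 33) mod (ℚ^×)²; places V = {2, 3, 5, 7, 11, 13, 19, 23, ∞}.
(a,b)_19: α=1, u≡2; β=2, v≡12 (mod 19); (2|19)=-1, (12|19)=-1; sign (−1)^0·-1^2·-1^1 = -1.
(a,b)_3: α=5, u≡2; β=9, v≡2 (mod 3); (2|3)=-1, (2|3)=-1; sign (−1)^1·-1^9·-1^5 = -1.
(a,b)_7: α=-3, u≡4; β=-2, v≡3 (mod 7); (4|7)=+1, (3|7)=-1; sign (−1)^0·+1^-2·-1^-3 = -1.
(a,b)_13: α=-1, u≡7; β=-2, v≡11 (mod 13); (7|13)=-1, (11|13)=-1; sign (−1)^0·-1^-2·-1^-1 = -1.
(a,b)_∞: sgn(570570)=+, sgn(33)=+, so +1.
(a,b)_11: α=1, u≡3; β=3, v≡1 (mod 11); (3|11)=+1, (1|11)=+1; sign (−1)^1·+1^3·+1^1 = -1.
(a,b)_5: α=1, u≡4; β=2, v≡2 (mod 5); (4|5)=+1, (2|5)=-1; sign (−1)^0·+1^2·-1^1 = -1.
(a,b)_23: α=0, u≡6; β=-2, v≡20 (mod 23); (6|23)=+1, (20|23)=-1; sign (−1)^0·+1^-2·-1^0 = +1.
(a,b)_2: α=3, β=0; u≡5, v≡1 (mod 8); ε(u)ε(v)=0·0, αω(v)=3·0, βω(u)=0·1; sum ≡ 0  ⇒  +1.
Ram(570570, 33) = {3, 5, 7, 11, 13, 19}; no ℚ_3-point on the conic.

[3, 5, 7, 11, 13, 19]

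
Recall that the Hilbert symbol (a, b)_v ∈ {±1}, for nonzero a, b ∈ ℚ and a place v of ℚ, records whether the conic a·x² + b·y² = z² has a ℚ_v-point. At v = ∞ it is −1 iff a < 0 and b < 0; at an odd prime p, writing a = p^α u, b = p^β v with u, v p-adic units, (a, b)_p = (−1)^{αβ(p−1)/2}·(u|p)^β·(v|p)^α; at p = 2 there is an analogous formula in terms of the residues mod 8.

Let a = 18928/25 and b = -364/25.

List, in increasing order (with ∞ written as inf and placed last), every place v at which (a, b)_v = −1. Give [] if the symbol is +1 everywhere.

[7, 13]

(a, b) ≡ (7, -91) mod (ℚ^×)²; places V = {2, 5, 7, 13, ∞}.
(a,b)_2: α=4, β=2; u≡7, v≡5 (mod 8); ε(u)ε(v)=1·0, αω(v)=4·1, βω(u)=2·0; sum ≡ 0  ⇒  +1.
(a,b)_∞: sgn(7)=+, sgn(-91)=−, so +1.
(a,b)_5: α=-2, u≡3; β=-2, v≡1 (mod 5); (3|5)=-1, (1|5)=+1; sign (−1)^0·-1^-2·+1^-2 = +1.
(a,b)_7: α=1, u≡4; β=1, v≡1 (mod 7); (4|7)=+1, (1|7)=+1; sign (−1)^1·+1^1·+1^1 = -1.
(a,b)_13: α=2, u≡5; β=1, v≡2 (mod 13); (5|13)=-1, (2|13)=-1; sign (−1)^0·-1^1·-1^2 = -1.
Ram(7, -91) = {7, 13}; no ℚ_7-point on the conic.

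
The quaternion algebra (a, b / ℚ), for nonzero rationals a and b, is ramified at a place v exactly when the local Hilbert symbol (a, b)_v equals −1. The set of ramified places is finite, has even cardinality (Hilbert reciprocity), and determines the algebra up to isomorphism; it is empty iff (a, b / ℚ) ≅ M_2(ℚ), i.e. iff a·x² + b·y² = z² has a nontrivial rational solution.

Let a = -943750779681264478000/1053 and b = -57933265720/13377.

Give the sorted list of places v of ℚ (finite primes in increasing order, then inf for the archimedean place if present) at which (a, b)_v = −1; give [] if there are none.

(a, b) ≡ (-7735, -510510) mod (ℚ^×)²; places V = {2, 3, 5, 7, 11, 13, 17, 23, ∞}.
(a,b)_5: α=3, u≡2; β=1, v≡3 (mod 5); (2|5)=-1, (3|5)=-1; sign (−1)^0·-1^1·-1^3 = +1.
(a,b)_7: α=1, u≡1; β=-3, v≡5 (mod 7); (1|7)=+1, (5|7)=-1; sign (−1)^1·+1^-3·-1^1 = +1.
(a,b)_23: α=2, u≡16; β=2, v≡20 (mod 23); (16|23)=+1, (20|23)=-1; sign (−1)^0·+1^2·-1^2 = +1.
(a,b)_11: α=10, u≡4; β=5, v≡2 (mod 11); (4|11)=+1, (2|11)=-1; sign (−1)^0·+1^5·-1^10 = +1.
(a,b)_13: α=-1, u≡9; β=-1, v≡4 (mod 13); (9|13)=+1, (4|13)=+1; sign (−1)^0·+1^-1·+1^-1 = +1.
(a,b)_2: α=4, β=3; u≡1, v≡1 (mod 8); ε(u)ε(v)=0·0, αω(v)=4·0, βω(u)=3·0; sum ≡ 0  ⇒  +1.
(a,b)_3: α=-4, u≡2; β=-1, v≡2 (mod 3); (2|3)=-1, (2|3)=-1; sign (−1)^0·-1^-1·-1^-4 = -1.
(a,b)_17: α=3, u≡15; β=1, v≡9 (mod 17); (15|17)=+1, (9|17)=+1; sign (−1)^0·+1^1·+1^3 = +1.
(a,b)_∞: sgn(-7735)=−, sgn(-510510)=−, so -1.
|Ram(-7735, -510510)| = 2, even; anisotropic at {3, ∞}.

[3, inf]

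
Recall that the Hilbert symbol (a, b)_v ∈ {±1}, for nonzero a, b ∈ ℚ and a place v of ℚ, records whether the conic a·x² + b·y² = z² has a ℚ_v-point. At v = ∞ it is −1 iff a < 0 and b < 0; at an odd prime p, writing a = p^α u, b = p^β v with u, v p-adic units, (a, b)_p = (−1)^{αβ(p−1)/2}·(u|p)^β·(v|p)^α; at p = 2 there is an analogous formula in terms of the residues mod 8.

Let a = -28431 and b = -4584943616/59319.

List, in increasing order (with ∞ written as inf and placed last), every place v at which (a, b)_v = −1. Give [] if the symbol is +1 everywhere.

Mod squares: a ≡ -39, b ≡ -429. Check v ∈ {∞, 2, 3, 11, 13, 29}.
v=3: a=3^7·(≡2), b=3^-3·(≡1) mod 3; (2|3)=-1, (1|3)=+1; (−1)^{7·-3·1}·(-1)^-3·(+1)^7 = +1.
v=2: v_2(a)=0, v_2(b)=12; units ≡ 1, 3 (mod 8); ε·ε+αω+βω = 0·1+0·1+12·0 ≡ 0  ⇒  (a,b)_2 = +1.
v=11: a=11^0·(≡4), b=11^3·(≡5) mod 11; (4|11)=+1, (5|11)=+1; (−1)^{0·3·5}·(+1)^3·(+1)^0 = +1.
v=29: a=29^0·(≡18), b=29^2·(≡16) mod 29; (18|29)=-1, (16|29)=+1; (−1)^{0·2·14}·(-1)^2·(+1)^0 = +1.
v=∞: -39 < 0 and -429 < 0  ⇒  (a,b)_∞ = -1.
v=13: a=13^1·(≡10), b=13^-3·(≡7) mod 13; (10|13)=+1, (7|13)=-1; (−1)^{1·-3·6}·(+1)^-3·(-1)^1 = -1.
|Ram(-39, -429)| = 2, even; anisotropic at {13, ∞}.

[13, inf]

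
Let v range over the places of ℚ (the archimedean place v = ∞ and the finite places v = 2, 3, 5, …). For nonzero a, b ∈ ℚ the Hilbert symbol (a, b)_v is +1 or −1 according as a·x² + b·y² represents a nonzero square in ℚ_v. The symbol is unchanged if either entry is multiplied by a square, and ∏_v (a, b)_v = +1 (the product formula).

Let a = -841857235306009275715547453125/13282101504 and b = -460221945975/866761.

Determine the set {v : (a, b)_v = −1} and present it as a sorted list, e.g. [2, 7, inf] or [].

[17, 23, 29, inf]

Mod squares: a ≡ -1621477, b ≡ -3866599. Check v ∈ {∞, 2, 3, 5, 7, 11, 13, 17, 19, 23, 29, 31}.
v=7: a=7^-8·(≡3), b=7^-4·(≡5) mod 7; (3|7)=-1, (5|7)=-1; (−1)^{-8·-4·3}·(-1)^-4·(-1)^-8 = +1.
v=31: a=31^4·(≡4), b=31^1·(≡23) mod 31; (4|31)=+1, (23|31)=-1; (−1)^{4·1·15}·(+1)^1·(-1)^4 = +1.
v=13: a=13^1·(≡8), b=13^0·(≡12) mod 13; (8|13)=-1, (12|13)=+1; (−1)^{1·0·6}·(-1)^0·(+1)^1 = +1.
v=∞: -1621477 < 0 and -3866599 < 0  ⇒  (a,b)_∞ = -1.
v=5: a=5^6·(≡2), b=5^2·(≡1) mod 5; (2|5)=-1, (1|5)=+1; (−1)^{6·2·2}·(-1)^2·(+1)^6 = +1.
v=17: a=17^3·(≡7), b=17^1·(≡15) mod 17; (7|17)=-1, (15|17)=+1; (−1)^{3·1·8}·(-1)^1·(+1)^3 = -1.
v=2: v_2(a)=-8, v_2(b)=0; units ≡ 3, 1 (mod 8); ε·ε+αω+βω = 1·0+-8·0+0·1 ≡ 0  ⇒  (a,b)_2 = +1.
v=29: a=29^3·(≡4), b=29^1·(≡11) mod 29; (4|29)=+1, (11|29)=-1; (−1)^{3·1·14}·(+1)^1·(-1)^3 = -1.
v=23: a=23^7·(≡20), b=23^3·(≡5) mod 23; (20|23)=-1, (5|23)=-1; (−1)^{7·3·11}·(-1)^3·(-1)^7 = -1.
v=3: a=3^-2·(≡2), b=3^2·(≡2) mod 3; (2|3)=-1, (2|3)=-1; (−1)^{-2·2·1}·(-1)^2·(-1)^-2 = +1.
v=19: a=19^0·(≡12), b=19^-2·(≡3) mod 19; (12|19)=-1, (3|19)=-1; (−1)^{0·-2·9}·(-1)^-2·(-1)^0 = +1.
v=11: a=11^1·(≡4), b=11^1·(≡7) mod 11; (4|11)=+1, (7|11)=-1; (−1)^{1·1·5}·(+1)^1·(-1)^1 = +1.
|Ram(-1621477, -3866599)| = 4, even; anisotropic at {17, 23, 29, ∞}.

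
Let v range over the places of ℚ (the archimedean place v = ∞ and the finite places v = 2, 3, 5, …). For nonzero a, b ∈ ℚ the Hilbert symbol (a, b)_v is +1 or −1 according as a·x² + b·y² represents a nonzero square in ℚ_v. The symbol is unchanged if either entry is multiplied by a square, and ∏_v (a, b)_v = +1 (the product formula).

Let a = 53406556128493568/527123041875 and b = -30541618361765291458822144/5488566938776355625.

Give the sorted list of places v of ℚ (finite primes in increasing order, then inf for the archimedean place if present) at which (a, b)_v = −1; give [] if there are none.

(a, b) ≡ (231, -2431) mod (ℚ^×)²; places V = {2, 3, 5, 7, 11, 13, 17, 19, 23, ∞}.
(a,b)_2: α=14, β=24; u≡7, v≡1 (mod 8); ε(u)ε(v)=1·0, αω(v)=14·0, βω(u)=24·0; sum ≡ 0  ⇒  +1.
(a,b)_∞: sgn(231)=+, sgn(-2431)=−, so +1.
(a,b)_7: α=5, u≡3; β=6, v≡3 (mod 7); (3|7)=-1, (3|7)=-1; sign (−1)^0·-1^6·-1^5 = -1.
(a,b)_3: α=-13, u≡2; β=-22, v≡2 (mod 3); (2|3)=-1, (2|3)=-1; sign (−1)^0·-1^-22·-1^-13 = -1.
(a,b)_11: α=1, u≡10; β=1, v≡2 (mod 11); (10|11)=-1, (2|11)=-1; sign (−1)^1·-1^1·-1^1 = -1.
(a,b)_13: α=2, u≡12; β=3, v≡2 (mod 13); (12|13)=+1, (2|13)=-1; sign (−1)^0·+1^3·-1^2 = +1.
(a,b)_23: α=-2, u≡13; β=-4, v≡19 (mod 23); (13|23)=+1, (19|23)=-1; sign (−1)^0·+1^-4·-1^-2 = +1.
(a,b)_5: α=-4, u≡4; β=-4, v≡4 (mod 5); (4|5)=+1, (4|5)=+1; sign (−1)^0·+1^-4·+1^-4 = +1.
(a,b)_19: α=2, u≡15; β=4, v≡4 (mod 19); (15|19)=-1, (4|19)=+1; sign (−1)^0·-1^4·+1^2 = +1.
(a,b)_17: α=2, u≡11; β=3, v≡6 (mod 17); (11|17)=-1, (6|17)=-1; sign (−1)^0·-1^3·-1^2 = -1.
(231, -2431 / ℚ) ramifies at {3, 7, 11, 17}: a division algebra.

[3, 7, 11, 17]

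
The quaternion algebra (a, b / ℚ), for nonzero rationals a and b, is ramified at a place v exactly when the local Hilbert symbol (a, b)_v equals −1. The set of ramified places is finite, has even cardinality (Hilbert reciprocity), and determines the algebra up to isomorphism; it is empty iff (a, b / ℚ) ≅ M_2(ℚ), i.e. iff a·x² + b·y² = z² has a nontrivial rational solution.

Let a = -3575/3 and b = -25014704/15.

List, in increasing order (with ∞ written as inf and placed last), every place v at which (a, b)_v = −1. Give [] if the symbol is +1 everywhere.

Mod squares: a ≡ -429, b ≡ -165. Check v ∈ {∞, 2, 3, 5, 11, 13, 29}.
v=11: a=11^1·(≡9), b=11^1·(≡8) mod 11; (9|11)=+1, (8|11)=-1; (−1)^{1·1·5}·(+1)^1·(-1)^1 = +1.
v=29: a=29^0·(≡7), b=29^2·(≡20) mod 29; (7|29)=+1, (20|29)=+1; (−1)^{0·2·14}·(+1)^2·(+1)^0 = +1.
v=∞: -429 < 0 and -165 < 0  ⇒  (a,b)_∞ = -1.
v=3: a=3^-1·(≡1), b=3^-1·(≡2) mod 3; (1|3)=+1, (2|3)=-1; (−1)^{-1·-1·1}·(+1)^-1·(-1)^-1 = +1.
v=5: a=5^2·(≡4), b=5^-1·(≡2) mod 5; (4|5)=+1, (2|5)=-1; (−1)^{2·-1·2}·(+1)^-1·(-1)^2 = +1.
v=13: a=13^1·(≡8), b=13^2·(≡1) mod 13; (8|13)=-1, (1|13)=+1; (−1)^{1·2·6}·(-1)^2·(+1)^1 = +1.
v=2: v_2(a)=0, v_2(b)=4; units ≡ 3, 3 (mod 8); ε·ε+αω+βω = 1·1+0·1+4·1 ≡ 1  ⇒  (a,b)_2 = -1.
Ram(-429, -165) = {2, ∞}; no ℚ_2-point on the conic.

[2, inf]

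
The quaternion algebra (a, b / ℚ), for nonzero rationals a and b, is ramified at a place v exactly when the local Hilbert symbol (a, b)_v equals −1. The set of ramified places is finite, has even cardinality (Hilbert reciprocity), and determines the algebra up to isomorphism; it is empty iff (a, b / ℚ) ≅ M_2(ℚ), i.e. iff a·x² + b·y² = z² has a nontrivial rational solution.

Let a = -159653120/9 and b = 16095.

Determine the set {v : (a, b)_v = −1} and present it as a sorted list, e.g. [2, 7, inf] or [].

(a, b) ≡ (-623645, 16095) mod (ℚ^×)²; places V = {2, 3, 5, 11, 17, 23, 29, 37, ∞}.
(a,b)_37: α=0, u≡28; β=1, v≡28 (mod 37); (28|37)=+1, (28|37)=+1; sign (−1)^0·+1^1·+1^0 = +1.
(a,b)_11: α=1, u≡7; β=0, v≡2 (mod 11); (7|11)=-1, (2|11)=-1; sign (−1)^0·-1^0·-1^1 = -1.
(a,b)_23: α=1, u≡16; β=0, v≡18 (mod 23); (16|23)=+1, (18|23)=+1; sign (−1)^0·+1^0·+1^1 = +1.
(a,b)_29: α=1, u≡25; β=1, v≡4 (mod 29); (25|29)=+1, (4|29)=+1; sign (−1)^0·+1^1·+1^1 = +1.
(a,b)_17: α=1, u≡2; β=0, v≡13 (mod 17); (2|17)=+1, (13|17)=+1; sign (−1)^0·+1^0·+1^1 = +1.
(a,b)_5: α=1, u≡4; β=1, v≡4 (mod 5); (4|5)=+1, (4|5)=+1; sign (−1)^0·+1^1·+1^1 = +1.
(a,b)_2: α=8, β=0; u≡3, v≡7 (mod 8); ε(u)ε(v)=1·1, αω(v)=8·0, βω(u)=0·1; sum ≡ 1  ⇒  -1.
(a,b)_∞: sgn(-623645)=−, sgn(16095)=+, so +1.
(a,b)_3: α=-2, u≡1; β=1, v≡1 (mod 3); (1|3)=+1, (1|3)=+1; sign (−1)^0·+1^1·+1^-2 = +1.
(-623645, 16095 / ℚ) ramifies at {2, 11}: a division algebra.

[2, 11]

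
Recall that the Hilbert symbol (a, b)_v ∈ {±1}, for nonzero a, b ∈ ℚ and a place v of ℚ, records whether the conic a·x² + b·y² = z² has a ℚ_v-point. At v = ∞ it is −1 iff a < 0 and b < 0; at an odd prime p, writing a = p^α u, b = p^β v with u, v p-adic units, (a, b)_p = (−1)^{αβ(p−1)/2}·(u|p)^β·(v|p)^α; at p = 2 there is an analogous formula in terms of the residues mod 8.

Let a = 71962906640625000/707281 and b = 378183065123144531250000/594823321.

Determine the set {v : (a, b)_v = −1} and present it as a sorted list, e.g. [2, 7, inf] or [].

Mod squares: a ≡ 10010, b ≡ 21. Check v ∈ {∞, 2, 3, 5, 7, 11, 13, 29}.
v=11: a=11^3·(≡10), b=11^4·(≡7) mod 11; (10|11)=-1, (7|11)=-1; (−1)^{3·4·5}·(-1)^4·(-1)^3 = -1.
v=29: a=29^-4·(≡16), b=29^-6·(≡8) mod 29; (16|29)=+1, (8|29)=-1; (−1)^{-4·-6·14}·(+1)^-6·(-1)^-4 = +1.
v=5: a=5^11·(≡3), b=5^14·(≡1) mod 5; (3|5)=-1, (1|5)=+1; (−1)^{11·14·2}·(-1)^14·(+1)^11 = +1.
v=7: a=7^1·(≡1), b=7^3·(≡3) mod 7; (1|7)=+1, (3|7)=-1; (−1)^{1·3·3}·(+1)^3·(-1)^1 = +1.
v=2: v_2(a)=3, v_2(b)=4; units ≡ 5, 5 (mod 8); ε·ε+αω+βω = 0·0+3·1+4·1 ≡ 1  ⇒  (a,b)_2 = -1.
v=∞: 10010 > 0 and 21 > 0  ⇒  (a,b)_∞ = +1.
v=3: a=3^2·(≡2), b=3^3·(≡1) mod 3; (2|3)=-1, (1|3)=+1; (−1)^{2·3·1}·(-1)^3·(+1)^2 = -1.
v=13: a=13^3·(≡12), b=13^4·(≡7) mod 13; (12|13)=+1, (7|13)=-1; (−1)^{3·4·6}·(+1)^4·(-1)^3 = -1.
|Ram(10010, 21)| = 4, even; anisotropic at {2, 3, 11, 13}.

[2, 3, 11, 13]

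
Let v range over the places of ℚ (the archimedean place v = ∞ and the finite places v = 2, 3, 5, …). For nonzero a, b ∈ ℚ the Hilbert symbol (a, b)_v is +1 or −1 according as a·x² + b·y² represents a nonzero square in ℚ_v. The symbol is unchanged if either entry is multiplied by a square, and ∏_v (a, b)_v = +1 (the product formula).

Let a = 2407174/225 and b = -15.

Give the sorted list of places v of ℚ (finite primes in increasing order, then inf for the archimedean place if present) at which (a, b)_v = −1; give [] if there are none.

[7, 29]

Mod squares: a ≡ 406, b ≡ -15. Check v ∈ {∞, 2, 3, 5, 7, 11, 29}.
v=5: a=5^-2·(≡1), b=5^1·(≡2) mod 5; (1|5)=+1, (2|5)=-1; (−1)^{-2·1·2}·(+1)^1·(-1)^-2 = +1.
v=∞: 406 > 0 and -15 < 0  ⇒  (a,b)_∞ = +1.
v=11: a=11^2·(≡10), b=11^0·(≡7) mod 11; (10|11)=-1, (7|11)=-1; (−1)^{2·0·5}·(-1)^0·(-1)^2 = +1.
v=7: a=7^3·(≡4), b=7^0·(≡6) mod 7; (4|7)=+1, (6|7)=-1; (−1)^{3·0·3}·(+1)^0·(-1)^3 = -1.
v=29: a=29^1·(≡3), b=29^0·(≡14) mod 29; (3|29)=-1, (14|29)=-1; (−1)^{1·0·14}·(-1)^0·(-1)^1 = -1.
v=3: a=3^-2·(≡1), b=3^1·(≡1) mod 3; (1|3)=+1, (1|3)=+1; (−1)^{-2·1·1}·(+1)^1·(+1)^-2 = +1.
v=2: v_2(a)=1, v_2(b)=0; units ≡ 3, 1 (mod 8); ε·ε+αω+βω = 1·0+1·0+0·1 ≡ 0  ⇒  (a,b)_2 = +1.
|Ram(406, -15)| = 2, even; anisotropic at {7, 29}.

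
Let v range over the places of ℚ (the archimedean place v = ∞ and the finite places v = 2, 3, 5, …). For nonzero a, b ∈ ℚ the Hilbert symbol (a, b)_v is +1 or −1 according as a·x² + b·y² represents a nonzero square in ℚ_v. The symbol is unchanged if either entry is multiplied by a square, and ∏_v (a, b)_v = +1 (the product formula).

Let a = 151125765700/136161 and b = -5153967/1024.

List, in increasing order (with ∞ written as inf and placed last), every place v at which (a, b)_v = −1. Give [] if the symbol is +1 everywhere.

Mod squares: a ≡ 217, b ≡ -11687. Check v ∈ {∞, 2, 3, 5, 7, 13, 29, 31, 41}.
v=7: a=7^3·(≡5), b=7^2·(≡3) mod 7; (5|7)=-1, (3|7)=-1; (−1)^{3·2·3}·(-1)^2·(-1)^3 = -1.
v=41: a=41^-2·(≡26), b=41^0·(≡21) mod 41; (26|41)=-1, (21|41)=+1; (−1)^{-2·0·20}·(-1)^0·(+1)^-2 = +1.
v=31: a=31^1·(≡1), b=31^1·(≡27) mod 31; (1|31)=+1, (27|31)=-1; (−1)^{1·1·15}·(+1)^1·(-1)^1 = +1.
v=13: a=13^2·(≡3), b=13^1·(≡8) mod 13; (3|13)=+1, (8|13)=-1; (−1)^{2·1·6}·(+1)^1·(-1)^2 = +1.
v=29: a=29^2·(≡2), b=29^1·(≡2) mod 29; (2|29)=-1, (2|29)=-1; (−1)^{2·1·14}·(-1)^1·(-1)^2 = -1.
v=5: a=5^2·(≡3), b=5^0·(≡2) mod 5; (3|5)=-1, (2|5)=-1; (−1)^{2·0·2}·(-1)^0·(-1)^2 = +1.
v=∞: 217 > 0 and -11687 < 0  ⇒  (a,b)_∞ = +1.
v=2: v_2(a)=2, v_2(b)=-10; units ≡ 1, 1 (mod 8); ε·ε+αω+βω = 0·0+2·0+-10·0 ≡ 0  ⇒  (a,b)_2 = +1.
v=3: a=3^-4·(≡1), b=3^2·(≡1) mod 3; (1|3)=+1, (1|3)=+1; (−1)^{-4·2·1}·(+1)^2·(+1)^-4 = +1.
(217, -11687 / ℚ) ramifies at {7, 29}: a division algebra.

[7, 29]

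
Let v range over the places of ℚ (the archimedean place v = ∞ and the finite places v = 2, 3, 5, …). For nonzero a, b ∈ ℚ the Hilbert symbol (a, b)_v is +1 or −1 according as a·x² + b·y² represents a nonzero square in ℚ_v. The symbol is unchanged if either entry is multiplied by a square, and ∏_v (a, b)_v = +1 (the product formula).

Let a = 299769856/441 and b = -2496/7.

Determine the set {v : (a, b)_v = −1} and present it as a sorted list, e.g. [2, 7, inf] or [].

Mod squares: a ≡ 73186, b ≡ -273. Check v ∈ {∞, 2, 3, 7, 13, 23, 37, 43}.
v=3: a=3^-2·(≡1), b=3^1·(≡2) mod 3; (1|3)=+1, (2|3)=-1; (−1)^{-2·1·1}·(+1)^1·(-1)^-2 = +1.
v=2: v_2(a)=13, v_2(b)=6; units ≡ 1, 7 (mod 8); ε·ε+αω+βω = 0·1+13·0+6·0 ≡ 0  ⇒  (a,b)_2 = +1.
v=∞: 73186 > 0 and -273 < 0  ⇒  (a,b)_∞ = +1.
v=7: a=7^-2·(≡4), b=7^-1·(≡3) mod 7; (4|7)=+1, (3|7)=-1; (−1)^{-2·-1·3}·(+1)^-1·(-1)^-2 = +1.
v=43: a=43^1·(≡25), b=43^0·(≡12) mod 43; (25|43)=+1, (12|43)=-1; (−1)^{1·0·21}·(+1)^0·(-1)^1 = -1.
v=37: a=37^1·(≡13), b=37^0·(≡24) mod 37; (13|37)=-1, (24|37)=-1; (−1)^{1·0·18}·(-1)^0·(-1)^1 = -1.
v=13: a=13^0·(≡4), b=13^1·(≡6) mod 13; (4|13)=+1, (6|13)=-1; (−1)^{0·1·6}·(+1)^1·(-1)^0 = +1.
v=23: a=23^1·(≡4), b=23^0·(≡18) mod 23; (4|23)=+1, (18|23)=+1; (−1)^{1·0·11}·(+1)^0·(+1)^1 = +1.
|Ram(73186, -273)| = 2, even; anisotropic at {37, 43}.

[37, 43]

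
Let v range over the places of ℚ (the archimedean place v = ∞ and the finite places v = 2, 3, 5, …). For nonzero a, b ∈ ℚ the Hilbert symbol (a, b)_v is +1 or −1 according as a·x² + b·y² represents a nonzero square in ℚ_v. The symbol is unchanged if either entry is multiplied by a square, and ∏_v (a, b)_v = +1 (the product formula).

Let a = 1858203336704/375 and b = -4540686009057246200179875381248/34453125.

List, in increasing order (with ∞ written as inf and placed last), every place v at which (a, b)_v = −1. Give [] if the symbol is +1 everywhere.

(a, b) ≡ (165, -13585) mod (ℚ^×)²; places V = {2, 3, 5, 7, 11, 13, 19, ∞}.
(a,b)_19: α=2, u≡8; β=5, v≡11 (mod 19); (8|19)=-1, (11|19)=+1; sign (−1)^0·-1^5·+1^2 = -1.
(a,b)_7: α=0, u≡2; β=-2, v≡2 (mod 7); (2|7)=+1, (2|7)=+1; sign (−1)^0·+1^-2·+1^0 = +1.
(a,b)_13: α=4, u≡1; β=9, v≡8 (mod 13); (1|13)=+1, (8|13)=-1; sign (−1)^0·+1^9·-1^4 = +1.
(a,b)_3: α=-1, u≡1; β=-2, v≡2 (mod 3); (1|3)=+1, (2|3)=-1; sign (−1)^0·+1^-2·-1^-1 = -1.
(a,b)_5: α=-3, u≡3; β=-7, v≡2 (mod 5); (3|5)=-1, (2|5)=-1; sign (−1)^0·-1^-7·-1^-3 = +1.
(a,b)_2: α=14, β=30; u≡5, v≡7 (mod 8); ε(u)ε(v)=0·1, αω(v)=14·0, βω(u)=30·1; sum ≡ 0  ⇒  +1.
(a,b)_∞: sgn(165)=+, sgn(-13585)=−, so +1.
(a,b)_11: α=1, u≡5; β=5, v≡2 (mod 11); (5|11)=+1, (2|11)=-1; sign (−1)^1·+1^5·-1^1 = +1.
|Ram(165, -13585)| = 2, even; anisotropic at {3, 19}.

[3, 19]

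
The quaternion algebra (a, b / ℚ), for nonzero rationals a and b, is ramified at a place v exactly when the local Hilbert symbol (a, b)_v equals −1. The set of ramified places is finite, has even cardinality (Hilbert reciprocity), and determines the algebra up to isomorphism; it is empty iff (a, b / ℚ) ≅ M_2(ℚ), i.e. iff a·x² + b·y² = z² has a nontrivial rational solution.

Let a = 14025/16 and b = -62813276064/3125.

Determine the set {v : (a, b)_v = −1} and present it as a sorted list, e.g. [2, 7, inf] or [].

[11, 17]

Mod squares: a ≡ 561, b ≡ -770. Check v ∈ {∞, 2, 3, 5, 7, 11, 17}.
v=7: a=7^0·(≡2), b=7^1·(≡2) mod 7; (2|7)=+1, (2|7)=+1; (−1)^{0·1·3}·(+1)^1·(+1)^0 = +1.
v=5: a=5^2·(≡1), b=5^-5·(≡1) mod 5; (1|5)=+1, (1|5)=+1; (−1)^{2·-5·2}·(+1)^-5·(+1)^2 = +1.
v=2: v_2(a)=-4, v_2(b)=5; units ≡ 1, 7 (mod 8); ε·ε+αω+βω = 0·1+-4·0+5·0 ≡ 0  ⇒  (a,b)_2 = +1.
v=17: a=17^1·(≡8), b=17^2·(≡7) mod 17; (8|17)=+1, (7|17)=-1; (−1)^{1·2·8}·(+1)^2·(-1)^1 = -1.
v=∞: 561 > 0 and -770 < 0  ⇒  (a,b)_∞ = +1.
v=11: a=11^1·(≡2), b=11^3·(≡8) mod 11; (2|11)=-1, (8|11)=-1; (−1)^{1·3·5}·(-1)^3·(-1)^1 = -1.
v=3: a=3^1·(≡1), b=3^6·(≡1) mod 3; (1|3)=+1, (1|3)=+1; (−1)^{1·6·1}·(+1)^6·(+1)^1 = +1.
Ram(561, -770) = {11, 17}; no ℚ_11-point on the conic.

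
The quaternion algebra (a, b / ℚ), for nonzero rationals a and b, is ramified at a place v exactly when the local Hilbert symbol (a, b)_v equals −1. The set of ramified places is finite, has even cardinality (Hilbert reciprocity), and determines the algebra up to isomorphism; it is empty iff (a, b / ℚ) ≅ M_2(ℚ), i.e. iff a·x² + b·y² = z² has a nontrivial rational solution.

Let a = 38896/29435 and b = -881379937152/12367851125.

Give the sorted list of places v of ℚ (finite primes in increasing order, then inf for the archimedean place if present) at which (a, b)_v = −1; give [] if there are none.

[2, 17]

Mod squares: a ≡ 85085, b ≡ -24310. Check v ∈ {∞, 2, 3, 5, 7, 11, 13, 17, 29}.
v=29: a=29^-2·(≡6), b=29^-2·(≡8) mod 29; (6|29)=+1, (8|29)=-1; (−1)^{-2·-2·14}·(+1)^-2·(-1)^-2 = +1.
v=3: a=3^0·(≡2), b=3^4·(≡2) mod 3; (2|3)=-1, (2|3)=-1; (−1)^{0·4·1}·(-1)^4·(-1)^0 = +1.
v=13: a=13^1·(≡5), b=13^1·(≡8) mod 13; (5|13)=-1, (8|13)=-1; (−1)^{1·1·6}·(-1)^1·(-1)^1 = +1.
v=5: a=5^-1·(≡3), b=5^-3·(≡2) mod 5; (3|5)=-1, (2|5)=-1; (−1)^{-1·-3·2}·(-1)^-3·(-1)^-1 = +1.
v=17: a=17^1·(≡14), b=17^3·(≡4) mod 17; (14|17)=-1, (4|17)=+1; (−1)^{1·3·8}·(-1)^3·(+1)^1 = -1.
v=2: v_2(a)=4, v_2(b)=7; units ≡ 5, 5 (mod 8); ε·ε+αω+βω = 0·0+4·1+7·1 ≡ 1  ⇒  (a,b)_2 = -1.
v=∞: 85085 > 0 and -24310 < 0  ⇒  (a,b)_∞ = +1.
v=11: a=11^1·(≡6), b=11^3·(≡5) mod 11; (6|11)=-1, (5|11)=+1; (−1)^{1·3·5}·(-1)^3·(+1)^1 = +1.
v=7: a=7^-1·(≡5), b=7^-6·(≡1) mod 7; (5|7)=-1, (1|7)=+1; (−1)^{-1·-6·3}·(-1)^-6·(+1)^-1 = +1.
Ram(85085, -24310) = {2, 17}; no ℚ_2-point on the conic.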